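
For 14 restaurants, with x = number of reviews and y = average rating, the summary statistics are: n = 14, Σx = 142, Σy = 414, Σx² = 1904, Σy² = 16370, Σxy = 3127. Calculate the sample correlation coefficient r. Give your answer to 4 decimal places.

-0.7750

Numerator: nΣxy − (Σx)(Σy) = 14·3127 − (142)(414) = -15010
Denominator: √[(nΣx²−(Σx)²)(nΣy²−(Σy)²)]
  nΣx²−(Σx)² = 14·1904 − 20164 = 6492;  nΣy²−(Σy)² = 14·16370 − 171396 = 57784
  √(6492·57784) = √375133728 = 19368.3693
r = -15010 / 19368.3693 = -0.7750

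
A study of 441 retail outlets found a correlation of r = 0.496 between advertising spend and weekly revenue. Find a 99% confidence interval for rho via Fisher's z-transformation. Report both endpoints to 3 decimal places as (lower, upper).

(0.398, 0.583)

Fisher z: z_r = atanh(r) = ½·ln((1+0.496)/(1−0.496)) = 0.543987
SE(z) = 1/√(n−3) = 1/√438 = 0.047782
99% ⇒ z* = 2.576; margin = 2.576·0.047782 = 0.123086
CI on z-scale: (0.420901, 0.667073)
Back-transform: tanh(0.420901) = 0.397689, tanh(0.667073) = 0.583051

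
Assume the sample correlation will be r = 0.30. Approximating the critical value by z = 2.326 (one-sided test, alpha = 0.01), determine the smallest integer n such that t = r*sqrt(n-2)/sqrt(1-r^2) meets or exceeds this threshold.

57

r√(n−2)/√(1−r²) ≥ 2.326  ⇔  n−2 ≥ (2.326)²·(1−r²)/r²
(1−r²)/r² = (1−0.0900)/0.0900 = 10.1111
n ≥ 2 + 5.410276·10.1111 = 2 + 54.7038 = 56.7038
⌈56.7038⌉ = 57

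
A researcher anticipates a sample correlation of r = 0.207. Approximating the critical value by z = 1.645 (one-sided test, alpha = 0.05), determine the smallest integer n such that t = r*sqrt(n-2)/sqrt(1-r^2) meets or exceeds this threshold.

63

Need r·√(n−2)/√(1−r²) ≥ 1.645
√(n−2) ≥ 1.645·√(1−0.042849) / 0.207 = 1.645·0.978341 / 0.207 = 7.7747
n−2 ≥ 60.4460  ⇒  n ≥ 62.4460
Smallest integer n = 63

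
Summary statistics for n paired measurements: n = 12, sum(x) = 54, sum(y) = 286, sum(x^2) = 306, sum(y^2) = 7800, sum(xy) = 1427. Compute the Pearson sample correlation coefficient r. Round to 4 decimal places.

S_xy = nΣxy − ΣxΣy = 12·1427 − 54·286 = 17124 − 15444 = 1680
S_xx = nΣx² − (Σx)² = 12·306 − 54² = 3672 − 2916 = 756
S_yy = nΣy² − (Σy)² = 12·7800 − 286² = 93600 − 81796 = 11804
r = S_xy / √(S_xx·S_yy) = 1680 / √(756·11804) = 1680 / √8923824 = 1680 / 2987.2770 = 0.5624

0.5624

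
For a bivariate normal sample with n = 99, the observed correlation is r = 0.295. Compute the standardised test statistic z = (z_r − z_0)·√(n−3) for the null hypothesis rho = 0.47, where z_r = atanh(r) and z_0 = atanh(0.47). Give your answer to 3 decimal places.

-2.019

Fisher z: atanh(0.295) = 0.304034, atanh(0.47) = 0.510070
z = (z_r − z_0)·√(n−3) = (0.304034 − 0.510070)·√96 = -0.206036 · 9.797959 = -2.019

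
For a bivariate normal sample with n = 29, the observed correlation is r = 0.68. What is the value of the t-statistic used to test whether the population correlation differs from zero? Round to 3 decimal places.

t = r·√(n−2) / √(1−r²) with r = 0.68, n = 29
  = 0.68·√27 / √(1 − 0.4624)
  = 0.68·5.196152 / 0.733212
  = 3.533383 / 0.733212 = 4.819

4.819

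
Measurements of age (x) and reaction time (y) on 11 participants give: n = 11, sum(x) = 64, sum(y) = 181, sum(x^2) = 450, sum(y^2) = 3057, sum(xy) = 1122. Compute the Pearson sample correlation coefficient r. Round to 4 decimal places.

0.8814

S_xy = nΣxy − ΣxΣy = 11·1122 − 64·181 = 12342 − 11584 = 758
S_xx = nΣx² − (Σx)² = 11·450 − 64² = 4950 − 4096 = 854
S_yy = nΣy² − (Σy)² = 11·3057 − 181² = 33627 − 32761 = 866
r = S_xy / √(S_xx·S_yy) = 758 / √(854·866) = 758 / √739564 = 758 / 859.9791 = 0.8814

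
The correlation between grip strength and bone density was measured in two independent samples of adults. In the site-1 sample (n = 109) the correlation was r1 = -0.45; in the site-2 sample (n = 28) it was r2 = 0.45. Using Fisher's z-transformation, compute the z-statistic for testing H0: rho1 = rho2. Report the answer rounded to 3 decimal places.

-4.360

Fisher z-transforms: z1 = atanh(-0.45) = -0.484700, z2 = atanh(0.45) = 0.484700; difference d = -0.969400
Var(d) = 1/106 + 1/25 = 0.0094340 + 0.0400000 = 0.0494340
z = d/√Var(d) = -0.969400 / √0.0494340 = -0.969400 / 0.222338 = -4.360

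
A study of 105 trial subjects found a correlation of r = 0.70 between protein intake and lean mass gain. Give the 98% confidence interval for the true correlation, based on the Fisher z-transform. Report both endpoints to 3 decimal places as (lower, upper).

(0.563, 0.800)

z_r = atanh(0.70) = 0.867301;  SE = 1/√(n−3) = 1/√102 = 0.099015
z-limits: 0.867301 ± 2.326·0.099015 = 0.867301 ± 0.230309 = [0.636992, 1.097610]
ρ-limits: (tanh 0.636992, tanh 1.097610) = (0.563, 0.800)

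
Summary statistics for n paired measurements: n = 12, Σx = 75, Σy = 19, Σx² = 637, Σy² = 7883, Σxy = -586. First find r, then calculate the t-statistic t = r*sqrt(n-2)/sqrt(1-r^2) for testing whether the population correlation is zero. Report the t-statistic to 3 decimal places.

-2.454

Numerator: nΣxy − (Σx)(Σy) = 12·(-586) − (75)(19) = -8457
Denominator: √[(nΣx²−(Σx)²)(nΣy²−(Σy)²)]
  nΣx²−(Σx)² = 12·637 − 5625 = 2019;  nΣy²−(Σy)² = 12·7883 − 361 = 94235
  √(2019·94235) = √190260465 = 13793.4936
r = -8457 / 13793.4936 = -0.6131
t = r·√(n−2)/√(1−r²) = -0.6131·√10 / √(1−0.375892) = -1.938792 / 0.790005 = -2.454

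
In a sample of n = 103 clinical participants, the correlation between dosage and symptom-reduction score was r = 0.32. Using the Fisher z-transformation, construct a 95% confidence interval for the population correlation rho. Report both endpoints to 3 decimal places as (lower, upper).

Fisher z: z_r = atanh(r) = ½·ln((1+0.32)/(1−0.32)) = 0.331647
SE(z) = 1/√(n−3) = 1/√100 = 0.100000
95% ⇒ z* = 1.960; margin = 1.960·0.100000 = 0.196000
CI on z-scale: (0.135647, 0.527647)
Back-transform: tanh(0.135647) = 0.134821, tanh(0.527647) = 0.483580

(0.135, 0.484)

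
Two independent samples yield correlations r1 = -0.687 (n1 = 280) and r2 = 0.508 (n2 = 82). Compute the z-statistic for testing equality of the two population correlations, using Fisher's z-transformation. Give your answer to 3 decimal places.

z1 = atanh(-0.687) = -0.842252,  z2 = atanh(0.508) = 0.560030
SE = √(1/(n1−3) + 1/(n2−3)) = √(1/277 + 1/79) = √(0.0036101 + 0.0126582) = √0.0162683 = 0.127547
z = (z1 − z2)/SE = (-0.842252 − 0.560030) / 0.127547 = -1.402282 / 0.127547 = -10.994

-10.994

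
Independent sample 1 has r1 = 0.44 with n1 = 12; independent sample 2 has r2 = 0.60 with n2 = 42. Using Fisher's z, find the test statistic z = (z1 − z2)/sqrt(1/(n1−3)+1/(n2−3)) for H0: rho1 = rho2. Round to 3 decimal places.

z1 = atanh(0.44) = 0.472231,  z2 = atanh(0.60) = 0.693147
SE = √(1/(n1−3) + 1/(n2−3)) = √(1/9 + 1/39) = √(0.1111111 + 0.0256410) = √0.1367521 = 0.369800
z = (z1 − z2)/SE = (0.472231 − 0.693147) / 0.369800 = -0.220916 / 0.369800 = -0.597

-0.597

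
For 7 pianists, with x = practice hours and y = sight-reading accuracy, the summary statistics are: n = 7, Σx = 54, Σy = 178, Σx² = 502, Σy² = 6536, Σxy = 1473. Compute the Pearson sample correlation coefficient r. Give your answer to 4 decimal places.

0.2410

Numerator: nΣxy − (Σx)(Σy) = 7·1473 − (54)(178) = 699
Denominator: √[(nΣx²−(Σx)²)(nΣy²−(Σy)²)]
  nΣx²−(Σx)² = 7·502 − 2916 = 598;  nΣy²−(Σy)² = 7·6536 − 31684 = 14068
  √(598·14068) = √8412664 = 2900.4593
r = 699 / 2900.4593 = 0.2410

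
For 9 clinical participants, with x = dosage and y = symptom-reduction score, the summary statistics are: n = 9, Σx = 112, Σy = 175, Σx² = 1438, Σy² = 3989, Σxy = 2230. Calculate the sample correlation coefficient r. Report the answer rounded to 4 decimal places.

0.3243

Numerator: nΣxy − (Σx)(Σy) = 9·2230 − (112)(175) = 470
Denominator: √[(nΣx²−(Σx)²)(nΣy²−(Σy)²)]
  nΣx²−(Σx)² = 9·1438 − 12544 = 398;  nΣy²−(Σy)² = 9·3989 − 30625 = 5276
  √(398·5276) = √2099848 = 1449.0852
r = 470 / 1449.0852 = 0.3243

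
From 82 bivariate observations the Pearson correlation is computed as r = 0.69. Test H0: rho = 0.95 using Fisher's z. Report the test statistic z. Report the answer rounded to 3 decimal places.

Fisher z: atanh(0.69) = 0.847956, atanh(0.95) = 1.831781
z = (z_r − z_0)·√(n−3) = (0.847956 − 1.831781)·√79 = -0.983825 · 8.888194 = -8.744

-8.744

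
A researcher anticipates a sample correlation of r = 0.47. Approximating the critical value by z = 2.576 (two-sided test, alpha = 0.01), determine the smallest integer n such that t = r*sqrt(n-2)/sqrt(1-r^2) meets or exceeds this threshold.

Need r·√(n−2)/√(1−r²) ≥ 2.576
√(n−2) ≥ 2.576·√(1−0.2209) / 0.47 = 2.576·0.882666 / 0.47 = 4.8378
n−2 ≥ 23.4043  ⇒  n ≥ 25.4043
Smallest integer n = 26

26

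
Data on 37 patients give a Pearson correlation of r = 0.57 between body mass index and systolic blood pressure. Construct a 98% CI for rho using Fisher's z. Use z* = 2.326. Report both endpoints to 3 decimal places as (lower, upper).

(0.244, 0.780)

Fisher z: z_r = atanh(r) = ½·ln((1+0.57)/(1−0.57)) = 0.647523
SE(z) = 1/√(n−3) = 1/√34 = 0.171499
98% ⇒ z* = 2.326; margin = 2.326·0.171499 = 0.398907
CI on z-scale: (0.248616, 1.046430)
Back-transform: tanh(0.248616) = 0.243617, tanh(1.046430) = 0.780415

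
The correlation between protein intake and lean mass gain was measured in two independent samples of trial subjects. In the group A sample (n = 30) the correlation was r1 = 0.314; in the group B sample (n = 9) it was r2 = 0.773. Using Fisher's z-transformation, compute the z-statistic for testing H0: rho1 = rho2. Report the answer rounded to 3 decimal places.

-1.557

z1 = atanh(0.314) = 0.324977,  z2 = atanh(0.773) = 1.027739
SE = √(1/(n1−3) + 1/(n2−3)) = √(1/27 + 1/6) = √(0.0370370 + 0.1666667) = √0.2037037 = 0.451335
z = (z1 − z2)/SE = (0.324977 − 1.027739) / 0.451335 = -0.702762 / 0.451335 = -1.557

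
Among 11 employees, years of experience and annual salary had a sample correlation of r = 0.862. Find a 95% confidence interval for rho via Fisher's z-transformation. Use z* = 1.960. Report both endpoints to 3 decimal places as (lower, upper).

(0.543, 0.964)

z_r = atanh(0.862) = 1.301076;  SE = 1/√(n−3) = 1/√8 = 0.353553
z-limits: 1.301076 ± 1.960·0.353553 = 1.301076 ± 0.692964 = [0.608112, 1.994040]
ρ-limits: (tanh 0.608112, tanh 1.994040) = (0.543, 0.964)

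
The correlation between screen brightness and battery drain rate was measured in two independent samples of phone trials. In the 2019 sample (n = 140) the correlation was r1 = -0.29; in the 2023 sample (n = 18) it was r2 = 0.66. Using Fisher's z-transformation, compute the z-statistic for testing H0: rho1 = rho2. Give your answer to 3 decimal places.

-4.013

Fisher z-transforms: z1 = atanh(-0.29) = -0.298566, z2 = atanh(0.66) = 0.792814; difference d = -1.091380
Var(d) = 1/137 + 1/15 = 0.0072993 + 0.0666667 = 0.0739660
z = d/√Var(d) = -1.091380 / √0.0739660 = -1.091380 / 0.271967 = -4.013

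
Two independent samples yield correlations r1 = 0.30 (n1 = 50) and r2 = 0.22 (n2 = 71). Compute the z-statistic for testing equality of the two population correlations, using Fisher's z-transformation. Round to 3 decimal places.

z1 = atanh(0.30) = 0.309520,  z2 = atanh(0.22) = 0.223656
SE = √(1/(n1−3) + 1/(n2−3)) = √(1/47 + 1/68) = √(0.0212766 + 0.0147059) = √0.0359825 = 0.189691
z = (z1 − z2)/SE = (0.309520 − 0.223656) / 0.189691 = 0.085864 / 0.189691 = 0.453

0.453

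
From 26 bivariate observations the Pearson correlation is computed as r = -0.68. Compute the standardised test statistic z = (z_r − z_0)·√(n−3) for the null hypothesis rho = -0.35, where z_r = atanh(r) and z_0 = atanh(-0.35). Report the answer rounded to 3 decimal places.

z_r = atanh(-0.68) = -0.829114,  z_0 = atanh(-0.35) = -0.365444
SE = 1/√(n−3) = 1/√23 = 0.208514
z = (z_r − z_0)/SE = (-0.829114 − (-0.365444)) / 0.208514 = -0.463670 / 0.208514 = -2.224

-2.224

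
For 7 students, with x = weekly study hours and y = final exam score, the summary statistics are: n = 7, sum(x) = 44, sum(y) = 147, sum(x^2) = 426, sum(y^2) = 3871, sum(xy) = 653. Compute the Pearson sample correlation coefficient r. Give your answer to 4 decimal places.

-0.7918

S_xy = nΣxy − ΣxΣy = 7·653 − 44·147 = 4571 − 6468 = -1897
S_xx = nΣx² − (Σx)² = 7·426 − 44² = 2982 − 1936 = 1046
S_yy = nΣy² − (Σy)² = 7·3871 − 147² = 27097 − 21609 = 5488
r = S_xy / √(S_xx·S_yy) = -1897 / √(1046·5488) = -1897 / √5740448 = -1897 / 2395.9232 = -0.7918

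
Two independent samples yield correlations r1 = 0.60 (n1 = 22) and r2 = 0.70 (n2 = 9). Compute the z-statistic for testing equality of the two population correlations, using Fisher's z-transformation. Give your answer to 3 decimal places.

-0.372

z1 = atanh(0.60) = 0.693147,  z2 = atanh(0.70) = 0.867301
SE = √(1/(n1−3) + 1/(n2−3)) = √(1/19 + 1/6) = √(0.0526316 + 0.1666667) = √0.2192983 = 0.468293
z = (z1 − z2)/SE = (0.693147 − 0.867301) / 0.468293 = -0.174154 / 0.468293 = -0.372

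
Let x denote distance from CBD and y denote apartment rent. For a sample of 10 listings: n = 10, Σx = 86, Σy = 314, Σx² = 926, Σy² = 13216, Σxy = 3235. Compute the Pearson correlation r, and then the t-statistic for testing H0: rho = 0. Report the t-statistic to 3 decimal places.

2.594

Numerator: nΣxy − (Σx)(Σy) = 10·3235 − (86)(314) = 5346
Denominator: √[(nΣx²−(Σx)²)(nΣy²−(Σy)²)]
  nΣx²−(Σx)² = 10·926 − 7396 = 1864;  nΣy²−(Σy)² = 10·13216 − 98596 = 33564
  √(1864·33564) = √62563296 = 7909.6963
r = 5346 / 7909.6963 = 0.6759
t = r·√(n−2)/√(1−r²) = 0.6759·√8 / √(1−0.456841) = 1.911734 / 0.736993 = 2.594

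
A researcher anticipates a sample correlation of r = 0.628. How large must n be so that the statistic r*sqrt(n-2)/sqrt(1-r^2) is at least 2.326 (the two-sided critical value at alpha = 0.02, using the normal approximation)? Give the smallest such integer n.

Need r·√(n−2)/√(1−r²) ≥ 2.326
√(n−2) ≥ 2.326·√(1−0.394384) / 0.628 = 2.326·0.778213 / 0.628 = 2.8824
n−2 ≥ 8.3082  ⇒  n ≥ 10.3082
Smallest integer n = 11

11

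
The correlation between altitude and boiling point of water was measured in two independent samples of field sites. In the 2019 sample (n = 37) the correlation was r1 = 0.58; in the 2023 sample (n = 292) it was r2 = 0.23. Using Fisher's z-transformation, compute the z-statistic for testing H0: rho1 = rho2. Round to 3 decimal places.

2.362

Fisher z-transforms: z1 = atanh(0.58) = 0.662463, z2 = atanh(0.23) = 0.234189; difference d = 0.428274
Var(d) = 1/34 + 1/289 = 0.0294118 + 0.0034602 = 0.0328720
z = d/√Var(d) = 0.428274 / √0.0328720 = 0.428274 / 0.181306 = 2.362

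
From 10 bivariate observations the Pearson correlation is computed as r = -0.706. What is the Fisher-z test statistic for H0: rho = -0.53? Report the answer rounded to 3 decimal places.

z_r = atanh(-0.706) = -0.879163,  z_0 = atanh(-0.53) = -0.590145
SE = 1/√(n−3) = 1/√7 = 0.377964
z = (z_r − z_0)/SE = (-0.879163 − (-0.590145)) / 0.377964 = -0.289018 / 0.377964 = -0.765

-0.765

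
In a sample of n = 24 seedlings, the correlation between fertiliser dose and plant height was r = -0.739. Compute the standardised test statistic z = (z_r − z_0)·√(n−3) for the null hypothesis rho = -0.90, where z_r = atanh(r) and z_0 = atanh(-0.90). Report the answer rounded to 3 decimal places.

2.401

z_r = atanh(-0.739) = -0.948273,  z_0 = atanh(-0.90) = -1.472219
SE = 1/√(n−3) = 1/√21 = 0.218218
z = (z_r − z_0)/SE = (-0.948273 − (-1.472219)) / 0.218218 = 0.523946 / 0.218218 = 2.401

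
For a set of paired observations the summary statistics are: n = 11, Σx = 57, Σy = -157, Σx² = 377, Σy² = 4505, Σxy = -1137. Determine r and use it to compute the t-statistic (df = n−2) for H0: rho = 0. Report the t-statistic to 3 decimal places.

-3.426

Numerator: nΣxy − (Σx)(Σy) = 11·(-1137) − (57)(-157) = -3558
Denominator: √[(nΣx²−(Σx)²)(nΣy²−(Σy)²)]
  nΣx²−(Σx)² = 11·377 − 3249 = 898;  nΣy²−(Σy)² = 11·4505 − 24649 = 24906
  √(898·24906) = √22365588 = 4729.2270
r = -3558 / 4729.2270 = -0.7523
t = r·√(n−2)/√(1−r²) = -0.7523·√9 / √(1−0.565955) = -2.256900 / 0.658821 = -3.426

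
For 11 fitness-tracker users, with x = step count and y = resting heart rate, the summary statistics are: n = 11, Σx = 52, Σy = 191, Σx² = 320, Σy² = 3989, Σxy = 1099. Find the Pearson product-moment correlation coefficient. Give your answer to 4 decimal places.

S_xy = nΣxy − ΣxΣy = 11·1099 − 52·191 = 12089 − 9932 = 2157
S_xx = nΣx² − (Σx)² = 11·320 − 52² = 3520 − 2704 = 816
S_yy = nΣy² − (Σy)² = 11·3989 − 191² = 43879 − 36481 = 7398
r = S_xy / √(S_xx·S_yy) = 2157 / √(816·7398) = 2157 / √6036768 = 2157 / 2456.9835 = 0.8779

0.8779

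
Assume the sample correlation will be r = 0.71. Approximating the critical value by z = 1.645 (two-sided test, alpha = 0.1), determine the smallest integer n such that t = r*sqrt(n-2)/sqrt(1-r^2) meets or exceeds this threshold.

5

r√(n−2)/√(1−r²) ≥ 1.645  ⇔  n−2 ≥ (1.645)²·(1−r²)/r²
(1−r²)/r² = (1−0.5041)/0.5041 = 0.9837
n ≥ 2 + 2.706025·0.9837 = 2 + 2.6619 = 4.6619
⌈4.6619⌉ = 5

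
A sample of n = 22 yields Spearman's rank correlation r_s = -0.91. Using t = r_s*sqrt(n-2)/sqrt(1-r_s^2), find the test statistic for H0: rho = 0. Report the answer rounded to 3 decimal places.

-9.816

t = r_s·√(n−2) / √(1−r_s²) with r_s = -0.91, n = 22
  = -0.91·√20 / √(1 − 0.8281)
  = -0.91·4.472136 / 0.414608
  = -4.069644 / 0.414608 = -9.816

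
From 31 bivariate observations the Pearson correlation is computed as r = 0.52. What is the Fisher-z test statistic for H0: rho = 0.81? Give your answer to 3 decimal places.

z_r = atanh(0.52) = 0.576340,  z_0 = atanh(0.81) = 1.127029
SE = 1/√(n−3) = 1/√28 = 0.188982
z = (z_r − z_0)/SE = (0.576340 − 1.127029) / 0.188982 = -0.550689 / 0.188982 = -2.914

-2.914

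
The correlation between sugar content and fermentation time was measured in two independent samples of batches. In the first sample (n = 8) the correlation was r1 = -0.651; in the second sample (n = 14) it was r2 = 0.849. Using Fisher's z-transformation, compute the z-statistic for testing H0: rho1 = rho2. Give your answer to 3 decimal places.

z1 = atanh(-0.651) = -0.777032,  z2 = atanh(0.849) = 1.252560
SE = √(1/(n1−3) + 1/(n2−3)) = √(1/5 + 1/11) = √(0.2000000 + 0.0909091) = √0.2909091 = 0.539360
z = (z1 − z2)/SE = (-0.777032 − 1.252560) / 0.539360 = -2.029592 / 0.539360 = -3.763

-3.763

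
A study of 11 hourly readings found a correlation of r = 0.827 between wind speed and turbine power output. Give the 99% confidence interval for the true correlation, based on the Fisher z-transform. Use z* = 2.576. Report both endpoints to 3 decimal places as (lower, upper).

(0.262, 0.970)

Fisher z: z_r = atanh(r) = ½·ln((1+0.827)/(1−0.827)) = 1.178569
SE(z) = 1/√(n−3) = 1/√8 = 0.353553
99% ⇒ z* = 2.576; margin = 2.576·0.353553 = 0.910753
CI on z-scale: (0.267816, 2.089322)
Back-transform: tanh(0.267816) = 0.261591, tanh(2.089322) = 0.969824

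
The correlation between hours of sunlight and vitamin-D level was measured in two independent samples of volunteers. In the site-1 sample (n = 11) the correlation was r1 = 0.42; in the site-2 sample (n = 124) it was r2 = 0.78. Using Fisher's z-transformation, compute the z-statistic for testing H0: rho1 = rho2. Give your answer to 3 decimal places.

-1.637

z1 = atanh(0.42) = 0.447692,  z2 = atanh(0.78) = 1.045371
SE = √(1/(n1−3) + 1/(n2−3)) = √(1/8 + 1/121) = √(0.1250000 + 0.0082645) = √0.1332645 = 0.365054
z = (z1 − z2)/SE = (0.447692 − 1.045371) / 0.365054 = -0.597679 / 0.365054 = -1.637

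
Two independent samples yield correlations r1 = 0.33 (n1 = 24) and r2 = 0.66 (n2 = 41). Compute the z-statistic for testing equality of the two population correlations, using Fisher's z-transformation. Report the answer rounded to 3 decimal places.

Fisher z-transforms: z1 = atanh(0.33) = 0.342828, z2 = atanh(0.66) = 0.792814; difference d = -0.449986
Var(d) = 1/21 + 1/38 = 0.0476190 + 0.0263158 = 0.0739348
z = d/√Var(d) = -0.449986 / √0.0739348 = -0.449986 / 0.271910 = -1.655

-1.655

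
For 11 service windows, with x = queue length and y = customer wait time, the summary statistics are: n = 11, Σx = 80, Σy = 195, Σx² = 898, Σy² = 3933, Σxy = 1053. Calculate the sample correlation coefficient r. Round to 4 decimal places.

-0.9411

Numerator: nΣxy − (Σx)(Σy) = 11·1053 − (80)(195) = -4017
Denominator: √[(nΣx²−(Σx)²)(nΣy²−(Σy)²)]
  nΣx²−(Σx)² = 11·898 − 6400 = 3478;  nΣy²−(Σy)² = 11·3933 − 38025 = 5238
  √(3478·5238) = √18217764 = 4268.2273
r = -4017 / 4268.2273 = -0.9411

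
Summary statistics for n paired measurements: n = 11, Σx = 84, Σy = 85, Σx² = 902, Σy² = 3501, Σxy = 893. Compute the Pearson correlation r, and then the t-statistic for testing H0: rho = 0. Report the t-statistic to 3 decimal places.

Numerator: nΣxy − (Σx)(Σy) = 11·893 − (84)(85) = 2683
Denominator: √[(nΣx²−(Σx)²)(nΣy²−(Σy)²)]
  nΣx²−(Σx)² = 11·902 − 7056 = 2866;  nΣy²−(Σy)² = 11·3501 − 7225 = 31286
  √(2866·31286) = √89665676 = 9469.1962
r = 2683 / 9469.1962 = 0.2833
t = r·√(n−2)/√(1−r²) = 0.2833·√9 / √(1−0.080259) = 0.849900 / 0.959031 = 0.886

0.886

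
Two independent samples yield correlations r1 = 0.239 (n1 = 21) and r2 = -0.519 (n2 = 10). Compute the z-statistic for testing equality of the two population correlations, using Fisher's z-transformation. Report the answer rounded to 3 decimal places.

1.838

z1 = atanh(0.239) = 0.243713,  z2 = atanh(-0.519) = -0.574970
SE = √(1/(n1−3) + 1/(n2−3)) = √(1/18 + 1/7) = √(0.0555556 + 0.1428571) = √0.1984127 = 0.445435
z = (z1 − z2)/SE = (0.243713 − (-0.574970)) / 0.445435 = 0.818683 / 0.445435 = 1.838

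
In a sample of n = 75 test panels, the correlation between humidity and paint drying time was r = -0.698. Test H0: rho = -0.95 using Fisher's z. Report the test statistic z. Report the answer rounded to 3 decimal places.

8.217

Fisher z: atanh(-0.698) = -0.863390, atanh(-0.95) = -1.831781
z = (z_r − z_0)·√(n−3) = (-0.863390 − (-1.831781))·√72 = 0.968391 · 8.485281 = 8.217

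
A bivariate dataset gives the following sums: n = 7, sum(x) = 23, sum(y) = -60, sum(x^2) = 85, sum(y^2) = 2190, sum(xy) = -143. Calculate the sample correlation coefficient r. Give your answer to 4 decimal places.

0.4307

Numerator: nΣxy − (Σx)(Σy) = 7·(-143) − (23)(-60) = 379
Denominator: √[(nΣx²−(Σx)²)(nΣy²−(Σy)²)]
  nΣx²−(Σx)² = 7·85 − 529 = 66;  nΣy²−(Σy)² = 7·2190 − 3600 = 11730
  √(66·11730) = √774180 = 879.8750
r = 379 / 879.8750 = 0.4307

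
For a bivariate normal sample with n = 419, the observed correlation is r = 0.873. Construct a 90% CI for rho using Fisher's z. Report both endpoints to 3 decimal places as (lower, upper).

z_r = atanh(0.873) = 1.345555;  SE = 1/√(n−3) = 1/√416 = 0.049029
z-limits: 1.345555 ± 1.645·0.049029 = 1.345555 ± 0.080653 = [1.264902, 1.426208]
ρ-limits: (tanh 1.264902, tanh 1.426208) = (0.852, 0.891)

(0.852, 0.891)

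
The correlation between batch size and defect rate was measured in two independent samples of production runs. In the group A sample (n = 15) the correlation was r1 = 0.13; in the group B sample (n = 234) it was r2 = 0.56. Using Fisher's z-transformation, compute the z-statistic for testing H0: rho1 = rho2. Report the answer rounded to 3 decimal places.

z1 = atanh(0.13) = 0.130740,  z2 = atanh(0.56) = 0.632833
SE = √(1/(n1−3) + 1/(n2−3)) = √(1/12 + 1/231) = √(0.0833333 + 0.0043290) = √0.0876623 = 0.296078
z = (z1 − z2)/SE = (0.130740 − 0.632833) / 0.296078 = -0.502093 / 0.296078 = -1.696

-1.696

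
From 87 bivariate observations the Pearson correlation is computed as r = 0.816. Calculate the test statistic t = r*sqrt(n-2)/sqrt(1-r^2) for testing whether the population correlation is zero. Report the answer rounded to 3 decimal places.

1 − r² = 1 − 0.665856 = 0.334144;  √(1−r²) = 0.578052
√(n−2) = √85 = 9.219544
t = r·√(n−2)/√(1−r²) = 0.816 · 9.219544 / 0.578052 = 13.015

13.015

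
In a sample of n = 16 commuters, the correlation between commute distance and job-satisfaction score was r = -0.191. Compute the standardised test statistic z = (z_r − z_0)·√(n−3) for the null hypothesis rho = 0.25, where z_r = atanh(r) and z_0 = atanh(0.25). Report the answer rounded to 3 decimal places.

-1.618

Fisher z: atanh(-0.191) = -0.193375, atanh(0.25) = 0.255413
z = (z_r − z_0)·√(n−3) = (-0.193375 − 0.255413)·√13 = -0.448788 · 3.605551 = -1.618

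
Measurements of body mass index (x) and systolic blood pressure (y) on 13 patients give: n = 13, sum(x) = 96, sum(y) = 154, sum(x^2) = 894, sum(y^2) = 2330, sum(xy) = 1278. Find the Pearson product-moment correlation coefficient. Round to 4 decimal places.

0.4601

S_xy = nΣxy − ΣxΣy = 13·1278 − 96·154 = 16614 − 14784 = 1830
S_xx = nΣx² − (Σx)² = 13·894 − 96² = 11622 − 9216 = 2406
S_yy = nΣy² − (Σy)² = 13·2330 − 154² = 30290 − 23716 = 6574
r = S_xy / √(S_xx·S_yy) = 1830 / √(2406·6574) = 1830 / √15817044 = 1830 / 3977.0647 = 0.4601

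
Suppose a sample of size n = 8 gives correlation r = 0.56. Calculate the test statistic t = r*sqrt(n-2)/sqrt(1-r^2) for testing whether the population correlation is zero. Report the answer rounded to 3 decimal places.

1.656

t = r·√(n−2) / √(1−r²) with r = 0.56, n = 8
  = 0.56·√6 / √(1 − 0.3136)
  = 0.56·2.449490 / 0.828493
  = 1.371714 / 0.828493 = 1.656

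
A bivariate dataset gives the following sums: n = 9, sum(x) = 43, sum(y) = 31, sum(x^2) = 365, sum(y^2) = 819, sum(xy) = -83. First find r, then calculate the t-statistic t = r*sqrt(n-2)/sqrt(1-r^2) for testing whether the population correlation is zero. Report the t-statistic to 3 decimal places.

Numerator: nΣxy − (Σx)(Σy) = 9·(-83) − (43)(31) = -2080
Denominator: √[(nΣx²−(Σx)²)(nΣy²−(Σy)²)]
  nΣx²−(Σx)² = 9·365 − 1849 = 1436;  nΣy²−(Σy)² = 9·819 − 961 = 6410
  √(1436·6410) = √9204760 = 3033.9347
r = -2080 / 3033.9347 = -0.6856
t = r·√(n−2)/√(1−r²) = -0.6856·√7 / √(1−0.470047) = -1.813927 / 0.727979 = -2.492

-2.492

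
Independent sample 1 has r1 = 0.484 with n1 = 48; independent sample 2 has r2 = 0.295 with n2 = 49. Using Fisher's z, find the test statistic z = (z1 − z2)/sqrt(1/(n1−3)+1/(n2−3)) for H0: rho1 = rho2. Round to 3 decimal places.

Fisher z-transforms: z1 = atanh(0.484) = 0.528195, z2 = atanh(0.295) = 0.304034; difference d = 0.224161
Var(d) = 1/45 + 1/46 = 0.0222222 + 0.0217391 = 0.0439613
z = d/√Var(d) = 0.224161 / √0.0439613 = 0.224161 / 0.209670 = 1.069

1.069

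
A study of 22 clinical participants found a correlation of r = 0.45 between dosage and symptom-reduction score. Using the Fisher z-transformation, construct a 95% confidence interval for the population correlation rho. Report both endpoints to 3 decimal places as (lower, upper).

Fisher z: z_r = atanh(r) = ½·ln((1+0.45)/(1−0.45)) = 0.484700
SE(z) = 1/√(n−3) = 1/√19 = 0.229416
95% ⇒ z* = 1.960; margin = 1.960·0.229416 = 0.449655
CI on z-scale: (0.035045, 0.934355)
Back-transform: tanh(0.035045) = 0.035031, tanh(0.934355) = 0.732618

(0.035, 0.733)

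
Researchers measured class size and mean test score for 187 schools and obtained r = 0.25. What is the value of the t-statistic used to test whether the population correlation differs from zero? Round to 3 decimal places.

1 − r² = 1 − 0.0625 = 0.9375;  √(1−r²) = 0.968246
√(n−2) = √185 = 13.601471
t = r·√(n−2)/√(1−r²) = 0.25 · 13.601471 / 0.968246 = 3.512

3.512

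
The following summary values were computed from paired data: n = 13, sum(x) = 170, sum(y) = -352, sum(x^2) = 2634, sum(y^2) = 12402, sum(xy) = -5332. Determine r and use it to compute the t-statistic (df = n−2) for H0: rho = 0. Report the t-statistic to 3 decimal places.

S_xy = nΣxy − ΣxΣy = 13·(-5332) − 170·(-352) = -69316 − (-59840) = -9476
S_xx = nΣx² − (Σx)² = 13·2634 − 170² = 34242 − 28900 = 5342
S_yy = nΣy² − (Σy)² = 13·12402 − (-352)² = 161226 − 123904 = 37322
r = S_xy / √(S_xx·S_yy) = -9476 / √(5342·37322) = -9476 / √199374124 = -9476 / 14119.9902 = -0.6711
t = r·√(n−2)/√(1−r²) = -0.6711·√11 / √(1−0.450375) = -2.225787 / 0.741367 = -3.002

-3.002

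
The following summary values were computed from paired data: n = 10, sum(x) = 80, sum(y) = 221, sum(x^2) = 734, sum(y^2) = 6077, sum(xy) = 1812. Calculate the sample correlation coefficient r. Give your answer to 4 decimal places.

0.1314

S_xy = nΣxy − ΣxΣy = 10·1812 − 80·221 = 18120 − 17680 = 440
S_xx = nΣx² − (Σx)² = 10·734 − 80² = 7340 − 6400 = 940
S_yy = nΣy² − (Σy)² = 10·6077 − 221² = 60770 − 48841 = 11929
r = S_xy / √(S_xx·S_yy) = 440 / √(940·11929) = 440 / √11213260 = 440 / 3348.6206 = 0.1314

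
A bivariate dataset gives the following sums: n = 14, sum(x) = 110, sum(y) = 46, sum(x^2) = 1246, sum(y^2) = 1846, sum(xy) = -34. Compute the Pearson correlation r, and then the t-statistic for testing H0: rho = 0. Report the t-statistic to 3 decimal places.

-1.956

S_xy = nΣxy − ΣxΣy = 14·(-34) − 110·46 = -476 − 5060 = -5536
S_xx = nΣx² − (Σx)² = 14·1246 − 110² = 17444 − 12100 = 5344
S_yy = nΣy² − (Σy)² = 14·1846 − 46² = 25844 − 2116 = 23728
r = S_xy / √(S_xx·S_yy) = -5536 / √(5344·23728) = -5536 / √126802432 = -5536 / 11260.6586 = -0.4916
t = r·√(n−2)/√(1−r²) = -0.4916·√12 / √(1−0.241671) = -1.702952 / 0.870821 = -1.956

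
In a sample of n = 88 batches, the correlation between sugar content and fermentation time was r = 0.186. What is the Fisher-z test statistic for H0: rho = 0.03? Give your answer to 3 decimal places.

1.458

z_r = atanh(0.186) = 0.188191,  z_0 = atanh(0.03) = 0.030009
SE = 1/√(n−3) = 1/√85 = 0.108465
z = (z_r − z_0)/SE = (0.188191 − 0.030009) / 0.108465 = 0.158182 / 0.108465 = 1.458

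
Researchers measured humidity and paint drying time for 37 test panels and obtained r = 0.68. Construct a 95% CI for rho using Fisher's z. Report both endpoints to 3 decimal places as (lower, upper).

z_r = atanh(0.68) = 0.829114;  SE = 1/√(n−3) = 1/√34 = 0.171499
z-limits: 0.829114 ± 1.960·0.171499 = 0.829114 ± 0.336138 = [0.492976, 1.165252]
ρ-limits: (tanh 0.492976, tanh 1.165252) = (0.457, 0.823)

(0.457, 0.823)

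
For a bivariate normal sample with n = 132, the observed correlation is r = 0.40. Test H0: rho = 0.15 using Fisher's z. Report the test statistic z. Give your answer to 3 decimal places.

3.095

z_r = atanh(0.40) = 0.423649,  z_0 = atanh(0.15) = 0.151140
SE = 1/√(n−3) = 1/√129 = 0.088045
z = (z_r − z_0)/SE = (0.423649 − 0.151140) / 0.088045 = 0.272509 / 0.088045 = 3.095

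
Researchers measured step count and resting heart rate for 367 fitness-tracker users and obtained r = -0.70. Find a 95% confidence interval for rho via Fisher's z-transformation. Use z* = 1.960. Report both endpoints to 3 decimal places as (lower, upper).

z_r = atanh(-0.70) = -0.867301;  SE = 1/√(n−3) = 1/√364 = 0.052414
z-limits: -0.867301 ± 1.960·0.052414 = -0.867301 ± 0.102731 = [-0.970032, -0.764570]
ρ-limits: (tanh -0.970032, tanh -0.764570) = (-0.749, -0.644)

(-0.749, -0.644)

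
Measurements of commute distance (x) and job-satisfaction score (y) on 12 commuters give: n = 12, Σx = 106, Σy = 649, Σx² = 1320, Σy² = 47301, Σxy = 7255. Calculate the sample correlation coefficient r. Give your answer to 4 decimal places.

Numerator: nΣxy − (Σx)(Σy) = 12·7255 − (106)(649) = 18266
Denominator: √[(nΣx²−(Σx)²)(nΣy²−(Σy)²)]
  nΣx²−(Σx)² = 12·1320 − 11236 = 4604;  nΣy²−(Σy)² = 12·47301 − 421201 = 146411
  √(4604·146411) = √674076244 = 25962.9783
r = 18266 / 25962.9783 = 0.7035

0.7035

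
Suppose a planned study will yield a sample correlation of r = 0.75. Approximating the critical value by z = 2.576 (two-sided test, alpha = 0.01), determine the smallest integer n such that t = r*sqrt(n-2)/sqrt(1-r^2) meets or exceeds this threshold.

Need r·√(n−2)/√(1−r²) ≥ 2.576
√(n−2) ≥ 2.576·√(1−0.5625) / 0.75 = 2.576·0.661438 / 0.75 = 2.2718
n−2 ≥ 5.1611  ⇒  n ≥ 7.1611
Smallest integer n = 8

8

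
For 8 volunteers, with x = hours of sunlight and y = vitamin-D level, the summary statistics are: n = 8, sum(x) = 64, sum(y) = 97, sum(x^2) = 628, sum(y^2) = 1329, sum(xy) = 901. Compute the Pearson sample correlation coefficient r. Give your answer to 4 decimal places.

0.9387

S_xy = nΣxy − ΣxΣy = 8·901 − 64·97 = 7208 − 6208 = 1000
S_xx = nΣx² − (Σx)² = 8·628 − 64² = 5024 − 4096 = 928
S_yy = nΣy² − (Σy)² = 8·1329 − 97² = 10632 − 9409 = 1223
r = S_xy / √(S_xx·S_yy) = 1000 / √(928·1223) = 1000 / √1134944 = 1000 / 1065.3375 = 0.9387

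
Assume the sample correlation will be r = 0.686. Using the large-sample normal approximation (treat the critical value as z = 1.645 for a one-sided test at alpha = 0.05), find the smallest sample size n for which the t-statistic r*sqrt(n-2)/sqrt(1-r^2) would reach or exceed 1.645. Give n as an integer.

r√(n−2)/√(1−r²) ≥ 1.645  ⇔  n−2 ≥ (1.645)²·(1−r²)/r²
(1−r²)/r² = (1−0.470596)/0.470596 = 1.1250
n ≥ 2 + 2.706025·1.1250 = 2 + 3.0443 = 5.0443
⌈5.0443⌉ = 6

6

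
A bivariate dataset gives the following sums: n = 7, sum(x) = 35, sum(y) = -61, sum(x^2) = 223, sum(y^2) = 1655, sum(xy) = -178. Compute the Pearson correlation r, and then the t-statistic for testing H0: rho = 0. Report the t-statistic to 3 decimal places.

1.461

Numerator: nΣxy − (Σx)(Σy) = 7·(-178) − (35)(-61) = 889
Denominator: √[(nΣx²−(Σx)²)(nΣy²−(Σy)²)]
  nΣx²−(Σx)² = 7·223 − 1225 = 336;  nΣy²−(Σy)² = 7·1655 − 3721 = 7864
  √(336·7864) = √2642304 = 1625.5165
r = 889 / 1625.5165 = 0.5469
t = r·√(n−2)/√(1−r²) = 0.5469·√5 / √(1−0.299100) = 1.222906 / 0.837198 = 1.461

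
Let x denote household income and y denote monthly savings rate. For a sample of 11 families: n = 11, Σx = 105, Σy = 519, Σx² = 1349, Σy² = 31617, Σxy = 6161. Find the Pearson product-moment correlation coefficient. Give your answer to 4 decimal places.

Numerator: nΣxy − (Σx)(Σy) = 11·6161 − (105)(519) = 13276
Denominator: √[(nΣx²−(Σx)²)(nΣy²−(Σy)²)]
  nΣx²−(Σx)² = 11·1349 − 11025 = 3814;  nΣy²−(Σy)² = 11·31617 − 269361 = 78426
  √(3814·78426) = √299116764 = 17294.9925
r = 13276 / 17294.9925 = 0.7676

0.7676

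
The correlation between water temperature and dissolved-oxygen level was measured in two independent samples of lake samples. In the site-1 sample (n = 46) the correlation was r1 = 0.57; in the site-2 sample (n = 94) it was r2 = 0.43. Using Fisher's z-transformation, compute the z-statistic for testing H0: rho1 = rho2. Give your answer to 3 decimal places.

1.014

Fisher z-transforms: z1 = atanh(0.57) = 0.647523, z2 = atanh(0.43) = 0.459897; difference d = 0.187626
Var(d) = 1/43 + 1/91 = 0.0232558 + 0.0109890 = 0.0342448
z = d/√Var(d) = 0.187626 / √0.0342448 = 0.187626 / 0.185054 = 1.014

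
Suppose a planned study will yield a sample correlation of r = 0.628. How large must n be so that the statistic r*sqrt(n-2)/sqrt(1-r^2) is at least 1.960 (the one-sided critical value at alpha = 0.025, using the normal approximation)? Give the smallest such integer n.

8

r√(n−2)/√(1−r²) ≥ 1.960  ⇔  n−2 ≥ (1.960)²·(1−r²)/r²
(1−r²)/r² = (1−0.394384)/0.394384 = 1.5356
n ≥ 2 + 3.8416·1.5356 = 2 + 5.8992 = 7.8992
⌈7.8992⌉ = 8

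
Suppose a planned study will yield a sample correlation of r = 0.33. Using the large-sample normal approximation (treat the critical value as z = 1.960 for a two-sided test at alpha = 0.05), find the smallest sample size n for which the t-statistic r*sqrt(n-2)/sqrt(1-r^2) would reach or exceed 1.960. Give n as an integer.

34

Need r·√(n−2)/√(1−r²) ≥ 1.960
√(n−2) ≥ 1.960·√(1−0.1089) / 0.33 = 1.960·0.943981 / 0.33 = 5.6067
n−2 ≥ 31.4351  ⇒  n ≥ 33.4351
Smallest integer n = 34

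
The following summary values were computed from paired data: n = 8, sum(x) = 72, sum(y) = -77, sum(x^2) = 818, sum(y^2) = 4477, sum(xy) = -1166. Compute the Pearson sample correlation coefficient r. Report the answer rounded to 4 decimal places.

S_xy = nΣxy − ΣxΣy = 8·(-1166) − 72·(-77) = -9328 − (-5544) = -3784
S_xx = nΣx² − (Σx)² = 8·818 − 72² = 6544 − 5184 = 1360
S_yy = nΣy² − (Σy)² = 8·4477 − (-77)² = 35816 − 5929 = 29887
r = S_xy / √(S_xx·S_yy) = -3784 / √(1360·29887) = -3784 / √40646320 = -3784 / 6375.4467 = -0.5935

-0.5935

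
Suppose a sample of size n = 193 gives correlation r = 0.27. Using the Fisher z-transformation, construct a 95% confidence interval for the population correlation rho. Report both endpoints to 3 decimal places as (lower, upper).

(0.134, 0.396)

z_r = atanh(0.27) = 0.276864;  SE = 1/√(n−3) = 1/√190 = 0.072548
z-limits: 0.276864 ± 1.960·0.072548 = 0.276864 ± 0.142194 = [0.134670, 0.419058]
ρ-limits: (tanh 0.134670, tanh 0.419058) = (0.134, 0.396)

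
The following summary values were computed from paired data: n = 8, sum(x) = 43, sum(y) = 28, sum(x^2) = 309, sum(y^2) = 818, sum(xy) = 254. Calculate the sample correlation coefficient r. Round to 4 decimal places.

Numerator: nΣxy − (Σx)(Σy) = 8·254 − (43)(28) = 828
Denominator: √[(nΣx²−(Σx)²)(nΣy²−(Σy)²)]
  nΣx²−(Σx)² = 8·309 − 1849 = 623;  nΣy²−(Σy)² = 8·818 − 784 = 5760
  √(623·5760) = √3588480 = 1894.3284
r = 828 / 1894.3284 = 0.4371

0.4371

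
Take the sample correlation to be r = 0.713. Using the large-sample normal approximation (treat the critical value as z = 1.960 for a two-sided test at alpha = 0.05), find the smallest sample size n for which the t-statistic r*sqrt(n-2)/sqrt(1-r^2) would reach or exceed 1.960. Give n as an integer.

r√(n−2)/√(1−r²) ≥ 1.960  ⇔  n−2 ≥ (1.960)²·(1−r²)/r²
(1−r²)/r² = (1−0.508369)/0.508369 = 0.9671
n ≥ 2 + 3.8416·0.9671 = 2 + 3.7152 = 5.7152
⌈5.7152⌉ = 6

6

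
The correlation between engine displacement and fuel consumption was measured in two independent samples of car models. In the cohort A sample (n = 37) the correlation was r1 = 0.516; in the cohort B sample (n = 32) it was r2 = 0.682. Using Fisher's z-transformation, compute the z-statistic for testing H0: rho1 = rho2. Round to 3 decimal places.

Fisher z-transforms: z1 = atanh(0.516) = 0.570873, z2 = atanh(0.682) = 0.832844; difference d = -0.261971
Var(d) = 1/34 + 1/29 = 0.0294118 + 0.0344828 = 0.0638946
z = d/√Var(d) = -0.261971 / √0.0638946 = -0.261971 / 0.252774 = -1.036

-1.036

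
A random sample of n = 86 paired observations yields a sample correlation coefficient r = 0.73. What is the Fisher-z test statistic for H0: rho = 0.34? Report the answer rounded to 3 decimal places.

z_r = atanh(0.73) = 0.928727,  z_0 = atanh(0.34) = 0.354093
SE = 1/√(n−3) = 1/√83 = 0.109764
z = (z_r − z_0)/SE = (0.928727 − 0.354093) / 0.109764 = 0.574634 / 0.109764 = 5.235

5.235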